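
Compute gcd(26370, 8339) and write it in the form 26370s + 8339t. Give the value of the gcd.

1

Euclidean algorithm:
26370 = 3*8339 + 1353
8339 = 6*1353 + 221
1353 = 6*221 + 27
221 = 8*27 + 5
27 = 5*5 + 2
5 = 2*2 + 1
2 = 2*1 + 0
gcd(26370, 8339) = 1.
Working backward:
1 = 5 − 2·2
1 = −2·27 + 11·5
1 = 11·221 − 90·27
1 = −90·1353 + 551·221
1 = 551·8339 − 3396·1353
1 = −3396·26370 + 10739·8339
So 1 = (-3396)·26370 + (10739)·8339.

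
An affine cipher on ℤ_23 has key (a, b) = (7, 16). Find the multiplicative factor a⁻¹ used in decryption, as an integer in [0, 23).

10

Run Euclid on (23, 7):
23 = 3·7 + 2
7 = 3·2 + 1
2 = 2·1 + 0
Since gcd(7, 23) = 1, back-substitute to write 1 as a combination:
1 = 7 − 3·2
1 = −3·23 + 10·7
So 7·10 ≡ 1 (mod 23).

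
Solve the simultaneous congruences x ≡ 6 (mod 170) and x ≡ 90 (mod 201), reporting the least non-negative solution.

19386

Write x = 6 + 170·k. Then 170·k ≡ 90 − 6 ≡ 84 (mod 201).
Need 170⁻¹ mod 201. Extended Euclid on (201, 170):
201 = 1*170 + 31
170 = 5*31 + 15
31 = 2*15 + 1
15 = 15*1 + 0
Back-substitute:
1 = 31 − 2·15
1 = −2·170 + 11·31
1 = 11·201 − 13·170
170⁻¹ ≡ 188 (mod 201), so k ≡ 188·84 ≡ 114 (mod 201).
x = 6 + 170·114 = 19386.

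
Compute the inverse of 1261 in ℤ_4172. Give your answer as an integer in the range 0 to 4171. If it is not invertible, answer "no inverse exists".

gcd(4172, 1261) by repeated division:
4172 = 3·1261 + 389
1261 = 3·389 + 94
389 = 4·94 + 13
94 = 7·13 + 3
13 = 4·3 + 1
3 = 3·1 + 0
The gcd is 1. Working backward:
1 = 13 − 4·3
1 = −4·94 + 29·13
1 = 29·389 − 120·94
1 = −120·1261 + 389·389
1 = 389·4172 − 1287·1261
So 1261·(-1287) ≡ 1 (mod 4172), and -1287 ≡ 2885 (mod 4172).

2885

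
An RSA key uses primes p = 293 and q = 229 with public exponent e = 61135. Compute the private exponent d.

48895

φ(n) = (p−1)(q−1) = 292·228 = 66576.
Need d with 61135·d ≡ 1 (mod 66576). Apply the extended Euclidean algorithm:
66576 = 1·61135 + 5441
61135 = 11·5441 + 1284
5441 = 4·1284 + 305
1284 = 4·305 + 64
305 = 4·64 + 49
64 = 1·49 + 15
49 = 3·15 + 4
15 = 3·4 + 3
4 = 1·3 + 1
3 = 3·1 + 0
Back-substitute:
1 = 4 − 3
1 = −15 + 4·4
1 = 4·49 − 13·15
1 = −13·64 + 17·49
1 = 17·305 − 81·64
1 = −81·1284 + 341·305
1 = 341·5441 − 1445·1284
1 = −1445·61135 + 16236·5441
1 = 16236·66576 − 17681·61135
So 61135·(-17681) ≡ 1 (mod 66576), hence d ≡ -17681 ≡ 48895 (mod 66576).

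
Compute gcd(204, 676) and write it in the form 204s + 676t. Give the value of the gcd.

Repeated division:
676 = 3·204 + 64
204 = 3·64 + 12
64 = 5·12 + 4
12 = 3·4 + 0
gcd(204, 676) = 4.
Working backward:
4 = 64 − 5·12
4 = −5·204 + 16·64
4 = 16·676 − 53·204
So 4 = (16)·676 + (-53)·204.

4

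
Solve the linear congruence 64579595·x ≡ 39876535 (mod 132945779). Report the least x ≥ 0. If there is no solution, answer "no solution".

First find gcd(64579595, 132945779):
132945779 = 2×64579595 + 3786589
64579595 = 17×3786589 + 207582
3786589 = 18×207582 + 50113
207582 = 4×50113 + 7130
50113 = 7×7130 + 203
7130 = 35×203 + 25
203 = 8×25 + 3
25 = 8×3 + 1
3 = 3×1 + 0
gcd = 1, so a unique solution mod 132945779 exists.
Back-substitute for the Bézout coefficients:
1 = 25 − 8·3
1 = −8·203 + 65·25
1 = 65·7130 − 2283·203
1 = −2283·50113 + 16046·7130
1 = 16046·207582 − 66467·50113
1 = −66467·3786589 + 1212452·207582
1 = 1212452·64579595 − 20678151·3786589
1 = −20678151·132945779 + 42568754·64579595
So 64579595·(42568754) ≡ 1 (mod 132945779), giving 64579595⁻¹ ≡ 42568754.
x ≡ 64579595⁻¹·39876535 ≡ 42568754·39876535 ≡ 26920331 (mod 132945779).

26920331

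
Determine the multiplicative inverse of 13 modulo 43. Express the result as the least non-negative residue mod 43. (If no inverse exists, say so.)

10

Apply the Euclidean algorithm to 43 and 13:
43 = 3×13 + 4
13 = 3×4 + 1
4 = 4×1 + 0
gcd = 1, so the inverse exists. Back-substitute:
1 = 13 − 3·4
1 = −3·43 + 10·13
So 13·10 ≡ 1 (mod 43).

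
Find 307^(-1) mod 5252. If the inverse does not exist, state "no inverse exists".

1591

Extended Euclidean algorithm:
5252 = 17·307 + 33
307 = 9·33 + 10
33 = 3·10 + 3
10 = 3·3 + 1
3 = 3·1 + 0
The gcd is 1. Working backward:
1 = 10 − 3·3
1 = −3·33 + 10·10
1 = 10·307 − 93·33
1 = −93·5252 + 1591·307
So 307·1591 ≡ 1 (mod 5252).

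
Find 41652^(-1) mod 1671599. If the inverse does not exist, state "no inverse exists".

721462

Run Euclid on (1671599, 41652):
1671599 = 40×41652 + 5519
41652 = 7×5519 + 3019
5519 = 1×3019 + 2500
3019 = 1×2500 + 519
2500 = 4×519 + 424
519 = 1×424 + 95
424 = 4×95 + 44
95 = 2×44 + 7
44 = 6×7 + 2
7 = 3×2 + 1
2 = 2×1 + 0
gcd = 1, so the inverse exists. Back-substitute:
1 = 7 − 3·2
1 = −3·44 + 19·7
1 = 19·95 − 41·44
1 = −41·424 + 183·95
1 = 183·519 − 224·424
1 = −224·2500 + 1079·519
1 = 1079·3019 − 1303·2500
1 = −1303·5519 + 2382·3019
1 = 2382·41652 − 17977·5519
1 = −17977·1671599 + 721462·41652
So 41652·721462 ≡ 1 (mod 1671599).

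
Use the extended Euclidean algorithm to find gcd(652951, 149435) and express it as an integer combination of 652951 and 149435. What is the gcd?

13

Repeated division:
652951 = 4×149435 + 55211
149435 = 2×55211 + 39013
55211 = 1×39013 + 16198
39013 = 2×16198 + 6617
16198 = 2×6617 + 2964
6617 = 2×2964 + 689
2964 = 4×689 + 208
689 = 3×208 + 65
208 = 3×65 + 13
65 = 5×13 + 0
gcd(652951, 149435) = 13.
Back-substituting:
13 = 208 − 3·65
13 = −3·689 + 10·208
13 = 10·2964 − 43·689
13 = −43·6617 + 96·2964
13 = 96·16198 − 235·6617
13 = −235·39013 + 566·16198
13 = 566·55211 − 801·39013
13 = −801·149435 + 2168·55211
13 = 2168·652951 − 9473·149435
So 13 = (2168)·652951 + (-9473)·149435.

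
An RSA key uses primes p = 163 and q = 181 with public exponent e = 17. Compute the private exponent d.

17153

φ(n) = (p−1)(q−1) = 162·180 = 29160.
Need d with 17·d ≡ 1 (mod 29160). Apply the extended Euclidean algorithm:
29160 = 1715×17 + 5
17 = 3×5 + 2
5 = 2×2 + 1
2 = 2×1 + 0
Back-substitute:
1 = 5 − 2·2
1 = −2·17 + 7·5
1 = 7·29160 − 12007·17
So 17·(-12007) ≡ 1 (mod 29160), hence d ≡ -12007 ≡ 17153 (mod 29160).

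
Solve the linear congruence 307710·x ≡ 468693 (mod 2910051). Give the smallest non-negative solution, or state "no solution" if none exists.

262692

First find gcd(307710, 2910051):
2910051 = 9·307710 + 140661
307710 = 2·140661 + 26388
140661 = 5·26388 + 8721
26388 = 3·8721 + 225
8721 = 38·225 + 171
225 = 1·171 + 54
171 = 3·54 + 9
54 = 6·9 + 0
gcd = 9 and 9 | 468693, so solutions exist. Divide through by 9: 34190x ≡ 52077 (mod 323339).
Now find 34190⁻¹ mod 323339:
323339 = 9*34190 + 15629
34190 = 2*15629 + 2932
15629 = 5*2932 + 969
2932 = 3*969 + 25
969 = 38*25 + 19
25 = 1*19 + 6
19 = 3*6 + 1
6 = 6*1 + 0
Back-substitute:
1 = 19 − 3·6
1 = −3·25 + 4·19
1 = 4·969 − 155·25
1 = −155·2932 + 469·969
1 = 469·15629 − 2500·2932
1 = −2500·34190 + 5469·15629
1 = 5469·323339 − 51721·34190
So 34190·(-51721) ≡ 1 (mod 323339), i.e. 34190⁻¹ ≡ 271618.
Then x ≡ 271618·52077 ≡ 262692 (mod 323339); the smallest non-negative solution is x = 262692.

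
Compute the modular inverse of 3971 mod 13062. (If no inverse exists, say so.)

2069

gcd(13062, 3971) by repeated division:
13062 = 3×3971 + 1149
3971 = 3×1149 + 524
1149 = 2×524 + 101
524 = 5×101 + 19
101 = 5×19 + 6
19 = 3×6 + 1
6 = 6×1 + 0
Since gcd(3971, 13062) = 1, back-substitute to write 1 as a combination:
1 = 19 − 3·6
1 = −3·101 + 16·19
1 = 16·524 − 83·101
1 = −83·1149 + 182·524
1 = 182·3971 − 629·1149
1 = −629·13062 + 2069·3971
So 3971·2069 ≡ 1 (mod 13062).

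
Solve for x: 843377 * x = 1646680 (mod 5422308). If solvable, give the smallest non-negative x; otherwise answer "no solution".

5065652

First find gcd(843377, 5422308):
5422308 = 6*843377 + 362046
843377 = 2*362046 + 119285
362046 = 3*119285 + 4191
119285 = 28*4191 + 1937
4191 = 2*1937 + 317
1937 = 6*317 + 35
317 = 9*35 + 2
35 = 17*2 + 1
2 = 2*1 + 0
gcd = 1, so a unique solution mod 5422308 exists.
Back-substitute for the Bézout coefficients:
1 = 35 − 17·2
1 = −17·317 + 154·35
1 = 154·1937 − 941·317
1 = −941·4191 + 2036·1937
1 = 2036·119285 − 57949·4191
1 = −57949·362046 + 175883·119285
1 = 175883·843377 − 409715·362046
1 = −409715·5422308 + 2634173·843377
So 843377·(2634173) ≡ 1 (mod 5422308), giving 843377⁻¹ ≡ 2634173.
x ≡ 843377⁻¹·1646680 ≡ 2634173·1646680 ≡ 5065652 (mod 5422308).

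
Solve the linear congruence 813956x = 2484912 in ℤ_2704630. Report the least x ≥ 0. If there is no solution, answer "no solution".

First find gcd(813956, 2704630):
2704630 = 3×813956 + 262762
813956 = 3×262762 + 25670
262762 = 10×25670 + 6062
25670 = 4×6062 + 1422
6062 = 4×1422 + 374
1422 = 3×374 + 300
374 = 1×300 + 74
300 = 4×74 + 4
74 = 18×4 + 2
4 = 2×2 + 0
gcd = 2 and 2 | 2484912, so solutions exist. Divide through by 2: 406978x ≡ 1242456 (mod 1352315).
Now find 406978⁻¹ mod 1352315:
1352315 = 3*406978 + 131381
406978 = 3*131381 + 12835
131381 = 10*12835 + 3031
12835 = 4*3031 + 711
3031 = 4*711 + 187
711 = 3*187 + 150
187 = 1*150 + 37
150 = 4*37 + 2
37 = 18*2 + 1
2 = 2*1 + 0
Back-substitute:
1 = 37 − 18·2
1 = −18·150 + 73·37
1 = 73·187 − 91·150
1 = −91·711 + 346·187
1 = 346·3031 − 1475·711
1 = −1475·12835 + 6246·3031
1 = 6246·131381 − 63935·12835
1 = −63935·406978 + 198051·131381
1 = 198051·1352315 − 658088·406978
So 406978·(-658088) ≡ 1 (mod 1352315), i.e. 406978⁻¹ ≡ 694227.
Then x ≡ 694227·1242456 ≡ 777377 (mod 1352315); the smallest non-negative solution is x = 777377.

777377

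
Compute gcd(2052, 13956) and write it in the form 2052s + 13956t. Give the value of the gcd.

Euclidean algorithm:
13956 = 6·2052 + 1644
2052 = 1·1644 + 408
1644 = 4·408 + 12
408 = 34·12 + 0
gcd(2052, 13956) = 12.
Express as a combination:
12 = 1644 − 4·408
12 = −4·2052 + 5·1644
12 = 5·13956 − 34·2052
So 12 = (5)·13956 + (-34)·2052.

12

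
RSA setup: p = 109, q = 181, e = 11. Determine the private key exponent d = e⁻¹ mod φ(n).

φ(n) = (p−1)(q−1) = 108·180 = 19440.
Need d with 11·d ≡ 1 (mod 19440). Apply the extended Euclidean algorithm:
19440 = 1767·11 + 3
11 = 3·3 + 2
3 = 1·2 + 1
2 = 2·1 + 0
Back-substitute:
1 = 3 − 2
1 = −11 + 4·3
1 = 4·19440 − 7069·11
So 11·(-7069) ≡ 1 (mod 19440), hence d ≡ -7069 ≡ 12371 (mod 19440).

12371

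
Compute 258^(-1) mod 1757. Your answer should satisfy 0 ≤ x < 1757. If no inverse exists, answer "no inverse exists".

538

gcd(1757, 258) by repeated division:
1757 = 6×258 + 209
258 = 1×209 + 49
209 = 4×49 + 13
49 = 3×13 + 10
13 = 1×10 + 3
10 = 3×3 + 1
3 = 3×1 + 0
The gcd is 1. Working backward:
1 = 10 − 3·3
1 = −3·13 + 4·10
1 = 4·49 − 15·13
1 = −15·209 + 64·49
1 = 64·258 − 79·209
1 = −79·1757 + 538·258
So 258·538 ≡ 1 (mod 1757).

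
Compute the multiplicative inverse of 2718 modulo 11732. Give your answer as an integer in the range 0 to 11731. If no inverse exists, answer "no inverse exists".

Euclidean algorithm on 11732, 2718:
11732 = 4×2718 + 860
2718 = 3×860 + 138
860 = 6×138 + 32
138 = 4×32 + 10
32 = 3×10 + 2
10 = 5×2 + 0
Since gcd = 2 > 1, 2718 is not a unit mod 11732.

no inverse exists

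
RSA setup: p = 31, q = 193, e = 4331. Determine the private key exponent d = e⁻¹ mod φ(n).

3011

φ(n) = (p−1)(q−1) = 30·192 = 5760.
Need d with 4331·d ≡ 1 (mod 5760). Apply the extended Euclidean algorithm:
5760 = 1×4331 + 1429
4331 = 3×1429 + 44
1429 = 32×44 + 21
44 = 2×21 + 2
21 = 10×2 + 1
2 = 2×1 + 0
Back-substitute:
1 = 21 − 10·2
1 = −10·44 + 21·21
1 = 21·1429 − 682·44
1 = −682·4331 + 2067·1429
1 = 2067·5760 − 2749·4331
So 4331·(-2749) ≡ 1 (mod 5760), hence d ≡ -2749 ≡ 3011 (mod 5760).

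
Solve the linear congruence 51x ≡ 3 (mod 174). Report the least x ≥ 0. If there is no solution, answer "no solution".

First find gcd(51, 174):
174 = 3·51 + 21
51 = 2·21 + 9
21 = 2·9 + 3
9 = 3·3 + 0
gcd = 3 and 3 | 3, so solutions exist. Divide through by 3: 17x ≡ 1 (mod 58).
Now find 17⁻¹ mod 58:
58 = 3×17 + 7
17 = 2×7 + 3
7 = 2×3 + 1
3 = 3×1 + 0
Back-substitute:
1 = 7 − 2·3
1 = −2·17 + 5·7
1 = 5·58 − 17·17
So 17·(-17) ≡ 1 (mod 58), i.e. 17⁻¹ ≡ 41.
Then x ≡ 41·1 ≡ 41 (mod 58); the smallest non-negative solution is x = 41.

41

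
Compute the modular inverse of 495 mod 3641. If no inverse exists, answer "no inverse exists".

Compute gcd(495, 3641):
3641 = 7·495 + 176
495 = 2·176 + 143
176 = 1·143 + 33
143 = 4·33 + 11
33 = 3·11 + 0
Since gcd = 11 > 1, 495 is not a unit mod 3641.

no inverse exists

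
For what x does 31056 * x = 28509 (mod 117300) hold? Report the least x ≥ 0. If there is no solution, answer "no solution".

gcd(31056, 117300):
117300 = 3·31056 + 24132
31056 = 1·24132 + 6924
24132 = 3·6924 + 3360
6924 = 2·3360 + 204
3360 = 16·204 + 96
204 = 2·96 + 12
96 = 8·12 + 0
gcd = 12, but 12 ∤ 28509, so the congruence has no solution.

no solution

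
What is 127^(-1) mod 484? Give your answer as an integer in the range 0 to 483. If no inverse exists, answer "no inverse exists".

gcd(484, 127) by repeated division:
484 = 3×127 + 103
127 = 1×103 + 24
103 = 4×24 + 7
24 = 3×7 + 3
7 = 2×3 + 1
3 = 3×1 + 0
The gcd is 1. Working backward:
1 = 7 − 2·3
1 = −2·24 + 7·7
1 = 7·103 − 30·24
1 = −30·127 + 37·103
1 = 37·484 − 141·127
Thus 127·(-141) ≡ 1 (mod 484); reducing, -141 mod 484 = 343.

343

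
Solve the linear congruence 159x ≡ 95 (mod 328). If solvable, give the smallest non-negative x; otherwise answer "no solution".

First find gcd(159, 328):
328 = 2×159 + 10
159 = 15×10 + 9
10 = 1×9 + 1
9 = 9×1 + 0
gcd = 1, so a unique solution mod 328 exists.
Back-substitute for the Bézout coefficients:
1 = 10 − 9
1 = −159 + 16·10
1 = 16·328 − 33·159
So 159·(-33) ≡ 1 (mod 328), giving 159⁻¹ ≡ 295.
x ≡ 159⁻¹·95 ≡ 295·95 ≡ 145 (mod 328).

145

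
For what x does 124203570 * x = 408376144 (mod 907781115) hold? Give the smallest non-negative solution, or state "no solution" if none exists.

gcd(124203570, 907781115):
907781115 = 7·124203570 + 38356125
124203570 = 3·38356125 + 9135195
38356125 = 4·9135195 + 1815345
9135195 = 5·1815345 + 58470
1815345 = 31·58470 + 2775
58470 = 21·2775 + 195
2775 = 14·195 + 45
195 = 4·45 + 15
45 = 3·15 + 0
gcd = 15, but 15 ∤ 408376144, so the congruence has no solution.

no solution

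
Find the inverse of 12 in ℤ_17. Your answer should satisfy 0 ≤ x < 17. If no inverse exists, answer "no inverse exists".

10

gcd(17, 12) by repeated division:
17 = 1*12 + 5
12 = 2*5 + 2
5 = 2*2 + 1
2 = 2*1 + 0
Since gcd(12, 17) = 1, back-substitute to write 1 as a combination:
1 = 5 − 2·2
1 = −2·12 + 5·5
1 = 5·17 − 7·12
Hence 12⁻¹ ≡ -7 ≡ 10 (mod 17).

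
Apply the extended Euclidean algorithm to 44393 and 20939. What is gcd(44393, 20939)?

Repeated division:
44393 = 2·20939 + 2515
20939 = 8·2515 + 819
2515 = 3·819 + 58
819 = 14·58 + 7
58 = 8·7 + 2
7 = 3·2 + 1
2 = 2·1 + 0
gcd(44393, 20939) = 1.
Express as a combination:
1 = 7 − 3·2
1 = −3·58 + 25·7
1 = 25·819 − 353·58
1 = −353·2515 + 1084·819
1 = 1084·20939 − 9025·2515
1 = −9025·44393 + 19134·20939
So 1 = (-9025)·44393 + (19134)·20939.

1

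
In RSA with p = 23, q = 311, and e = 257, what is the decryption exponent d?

1433

φ(n) = (p−1)(q−1) = 22·310 = 6820.
Need d with 257·d ≡ 1 (mod 6820). Apply the extended Euclidean algorithm:
6820 = 26×257 + 138
257 = 1×138 + 119
138 = 1×119 + 19
119 = 6×19 + 5
19 = 3×5 + 4
5 = 1×4 + 1
4 = 4×1 + 0
Back-substitute:
1 = 5 − 4
1 = −19 + 4·5
1 = 4·119 − 25·19
1 = −25·138 + 29·119
1 = 29·257 − 54·138
1 = −54·6820 + 1433·257
So 257·1433 ≡ 1 (mod 6820), hence d = 1433.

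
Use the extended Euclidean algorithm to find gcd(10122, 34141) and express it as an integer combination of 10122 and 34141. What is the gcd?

1

Apply Euclid's algorithm to 34141 and 10122:
34141 = 3·10122 + 3775
10122 = 2·3775 + 2572
3775 = 1·2572 + 1203
2572 = 2·1203 + 166
1203 = 7·166 + 41
166 = 4·41 + 2
41 = 20·2 + 1
2 = 2·1 + 0
gcd(10122, 34141) = 1.
Working backward:
1 = 41 − 20·2
1 = −20·166 + 81·41
1 = 81·1203 − 587·166
1 = −587·2572 + 1255·1203
1 = 1255·3775 − 1842·2572
1 = −1842·10122 + 4939·3775
1 = 4939·34141 − 16659·10122
So 1 = (4939)·34141 + (-16659)·10122.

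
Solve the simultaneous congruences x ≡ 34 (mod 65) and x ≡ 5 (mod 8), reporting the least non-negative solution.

Write x = 34 + 65·k. Then 65·k ≡ 5 − 34 ≡ 3 (mod 8).
Need 65⁻¹ mod 8. Extended Euclid on (8, 1):
8 = 8×1 + 0
65⁻¹ ≡ 1 (mod 8), so k ≡ 1·3 ≡ 3 (mod 8).
x = 34 + 65·3 = 229.

229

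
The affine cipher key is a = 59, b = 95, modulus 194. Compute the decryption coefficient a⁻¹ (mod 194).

171

Run Euclid on (194, 59):
194 = 3×59 + 17
59 = 3×17 + 8
17 = 2×8 + 1
8 = 8×1 + 0
Since gcd(59, 194) = 1, back-substitute to write 1 as a combination:
1 = 17 − 2·8
1 = −2·59 + 7·17
1 = 7·194 − 23·59
So 59·(-23) ≡ 1 (mod 194), and -23 ≡ 171 (mod 194).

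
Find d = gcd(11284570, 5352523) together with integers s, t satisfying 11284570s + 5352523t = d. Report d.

11

Euclidean algorithm:
11284570 = 2×5352523 + 579524
5352523 = 9×579524 + 136807
579524 = 4×136807 + 32296
136807 = 4×32296 + 7623
32296 = 4×7623 + 1804
7623 = 4×1804 + 407
1804 = 4×407 + 176
407 = 2×176 + 55
176 = 3×55 + 11
55 = 5×11 + 0
gcd(11284570, 5352523) = 11.
Working backward:
11 = 176 − 3·55
11 = −3·407 + 7·176
11 = 7·1804 − 31·407
11 = −31·7623 + 131·1804
11 = 131·32296 − 555·7623
11 = −555·136807 + 2351·32296
11 = 2351·579524 − 9959·136807
11 = −9959·5352523 + 91982·579524
11 = 91982·11284570 − 193923·5352523
So 11 = (91982)·11284570 + (-193923)·5352523.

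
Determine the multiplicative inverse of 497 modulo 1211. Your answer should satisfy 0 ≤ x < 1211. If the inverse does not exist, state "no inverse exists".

Euclidean algorithm on 1211, 497:
1211 = 2·497 + 217
497 = 2·217 + 63
217 = 3·63 + 28
63 = 2·28 + 7
28 = 4·7 + 0
The gcd is 7, not 1, hence no inverse exists.

no inverse exists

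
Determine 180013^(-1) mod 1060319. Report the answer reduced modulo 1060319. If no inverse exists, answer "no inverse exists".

Run Euclid on (1060319, 180013):
1060319 = 5×180013 + 160254
180013 = 1×160254 + 19759
160254 = 8×19759 + 2182
19759 = 9×2182 + 121
2182 = 18×121 + 4
121 = 30×4 + 1
4 = 4×1 + 0
gcd = 1, so the inverse exists. Back-substitute:
1 = 121 − 30·4
1 = −30·2182 + 541·121
1 = 541·19759 − 4899·2182
1 = −4899·160254 + 39733·19759
1 = 39733·180013 − 44632·160254
1 = −44632·1060319 + 262893·180013
So 180013·262893 ≡ 1 (mod 1060319).

262893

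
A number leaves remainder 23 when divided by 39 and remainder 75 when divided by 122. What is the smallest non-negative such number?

Write x = 23 + 39·k. Then 39·k ≡ 75 − 23 ≡ 52 (mod 122).
Need 39⁻¹ mod 122. Extended Euclid on (122, 39):
122 = 3·39 + 5
39 = 7·5 + 4
5 = 1·4 + 1
4 = 4·1 + 0
Back-substitute:
1 = 5 − 4
1 = −39 + 8·5
1 = 8·122 − 25·39
39⁻¹ ≡ 97 (mod 122), so k ≡ 97·52 ≡ 42 (mod 122).
x = 23 + 39·42 = 1661.

1661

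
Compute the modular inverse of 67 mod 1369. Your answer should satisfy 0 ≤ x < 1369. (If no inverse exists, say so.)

Extended Euclidean algorithm:
1369 = 20*67 + 29
67 = 2*29 + 9
29 = 3*9 + 2
9 = 4*2 + 1
2 = 2*1 + 0
gcd = 1, so the inverse exists. Back-substitute:
1 = 9 − 4·2
1 = −4·29 + 13·9
1 = 13·67 − 30·29
1 = −30·1369 + 613·67
So 67·613 ≡ 1 (mod 1369).

613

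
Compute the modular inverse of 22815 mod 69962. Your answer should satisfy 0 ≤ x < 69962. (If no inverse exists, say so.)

Extended Euclidean algorithm:
69962 = 3×22815 + 1517
22815 = 15×1517 + 60
1517 = 25×60 + 17
60 = 3×17 + 9
17 = 1×9 + 8
9 = 1×8 + 1
8 = 8×1 + 0
Since gcd(22815, 69962) = 1, back-substitute to write 1 as a combination:
1 = 9 − 8
1 = −17 + 2·9
1 = 2·60 − 7·17
1 = −7·1517 + 177·60
1 = 177·22815 − 2662·1517
1 = −2662·69962 + 8163·22815
So 22815·8163 ≡ 1 (mod 69962).

8163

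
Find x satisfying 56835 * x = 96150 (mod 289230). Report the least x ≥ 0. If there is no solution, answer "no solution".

First find gcd(56835, 289230):
289230 = 5·56835 + 5055
56835 = 11·5055 + 1230
5055 = 4·1230 + 135
1230 = 9·135 + 15
135 = 9·15 + 0
gcd = 15 and 15 | 96150, so solutions exist. Divide through by 15: 3789x ≡ 6410 (mod 19282).
Now find 3789⁻¹ mod 19282:
19282 = 5*3789 + 337
3789 = 11*337 + 82
337 = 4*82 + 9
82 = 9*9 + 1
9 = 9*1 + 0
Back-substitute:
1 = 82 − 9·9
1 = −9·337 + 37·82
1 = 37·3789 − 416·337
1 = −416·19282 + 2117·3789
So 3789⁻¹ ≡ 2117 (mod 19282).
Then x ≡ 2117·6410 ≡ 14724 (mod 19282); the smallest non-negative solution is x = 14724.

14724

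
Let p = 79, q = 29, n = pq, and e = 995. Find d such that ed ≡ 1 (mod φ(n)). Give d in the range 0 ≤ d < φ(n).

φ(n) = (p−1)(q−1) = 78·28 = 2184.
Need d with 995·d ≡ 1 (mod 2184). Apply the extended Euclidean algorithm:
2184 = 2×995 + 194
995 = 5×194 + 25
194 = 7×25 + 19
25 = 1×19 + 6
19 = 3×6 + 1
6 = 6×1 + 0
Back-substitute:
1 = 19 − 3·6
1 = −3·25 + 4·19
1 = 4·194 − 31·25
1 = −31·995 + 159·194
1 = 159·2184 − 349·995
So 995·(-349) ≡ 1 (mod 2184), hence d ≡ -349 ≡ 1835 (mod 2184).

1835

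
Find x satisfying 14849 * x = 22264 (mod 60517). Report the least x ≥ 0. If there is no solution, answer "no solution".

First find gcd(14849, 60517):
60517 = 4×14849 + 1121
14849 = 13×1121 + 276
1121 = 4×276 + 17
276 = 16×17 + 4
17 = 4×4 + 1
4 = 4×1 + 0
gcd = 1, so a unique solution mod 60517 exists.
Back-substitute for the Bézout coefficients:
1 = 17 − 4·4
1 = −4·276 + 65·17
1 = 65·1121 − 264·276
1 = −264·14849 + 3497·1121
1 = 3497·60517 − 14252·14849
So 14849·(-14252) ≡ 1 (mod 60517), giving 14849⁻¹ ≡ 46265.
x ≡ 14849⁻¹·22264 ≡ 46265·22264 ≡ 44620 (mod 60517).

44620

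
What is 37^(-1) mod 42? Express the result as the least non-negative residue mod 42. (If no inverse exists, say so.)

25

Apply the Euclidean algorithm to 42 and 37:
42 = 1·37 + 5
37 = 7·5 + 2
5 = 2·2 + 1
2 = 2·1 + 0
gcd = 1, so the inverse exists. Back-substitute:
1 = 5 − 2·2
1 = −2·37 + 15·5
1 = 15·42 − 17·37
Thus 37·(-17) ≡ 1 (mod 42); reducing, -17 mod 42 = 25.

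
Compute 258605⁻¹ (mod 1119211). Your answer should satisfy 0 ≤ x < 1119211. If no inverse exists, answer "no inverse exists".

Apply the Euclidean algorithm to 1119211 and 258605:
1119211 = 4×258605 + 84791
258605 = 3×84791 + 4232
84791 = 20×4232 + 151
4232 = 28×151 + 4
151 = 37×4 + 3
4 = 1×3 + 1
3 = 3×1 + 0
Since gcd(258605, 1119211) = 1, back-substitute to write 1 as a combination:
1 = 4 − 3
1 = −151 + 38·4
1 = 38·4232 − 1065·151
1 = −1065·84791 + 21338·4232
1 = 21338·258605 − 65079·84791
1 = −65079·1119211 + 281654·258605
So 258605·281654 ≡ 1 (mod 1119211).

281654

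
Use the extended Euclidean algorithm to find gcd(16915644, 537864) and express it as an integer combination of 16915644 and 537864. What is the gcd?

12

Euclidean algorithm:
16915644 = 31*537864 + 241860
537864 = 2*241860 + 54144
241860 = 4*54144 + 25284
54144 = 2*25284 + 3576
25284 = 7*3576 + 252
3576 = 14*252 + 48
252 = 5*48 + 12
48 = 4*12 + 0
gcd(16915644, 537864) = 12.
Working backward:
12 = 252 − 5·48
12 = −5·3576 + 71·252
12 = 71·25284 − 502·3576
12 = −502·54144 + 1075·25284
12 = 1075·241860 − 4802·54144
12 = −4802·537864 + 10679·241860
12 = 10679·16915644 − 335851·537864
So 12 = (10679)·16915644 + (-335851)·537864.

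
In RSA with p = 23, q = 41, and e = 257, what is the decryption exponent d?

φ(n) = (p−1)(q−1) = 22·40 = 880.
Need d with 257·d ≡ 1 (mod 880). Apply the extended Euclidean algorithm:
880 = 3·257 + 109
257 = 2·109 + 39
109 = 2·39 + 31
39 = 1·31 + 8
31 = 3·8 + 7
8 = 1·7 + 1
7 = 7·1 + 0
Back-substitute:
1 = 8 − 7
1 = −31 + 4·8
1 = 4·39 − 5·31
1 = −5·109 + 14·39
1 = 14·257 − 33·109
1 = −33·880 + 113·257
So 257·113 ≡ 1 (mod 880), hence d = 113.

113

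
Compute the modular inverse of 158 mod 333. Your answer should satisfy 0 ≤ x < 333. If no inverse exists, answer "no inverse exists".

Run Euclid on (333, 158):
333 = 2·158 + 17
158 = 9·17 + 5
17 = 3·5 + 2
5 = 2·2 + 1
2 = 2·1 + 0
The gcd is 1. Working backward:
1 = 5 − 2·2
1 = −2·17 + 7·5
1 = 7·158 − 65·17
1 = −65·333 + 137·158
So 158·137 ≡ 1 (mod 333).

137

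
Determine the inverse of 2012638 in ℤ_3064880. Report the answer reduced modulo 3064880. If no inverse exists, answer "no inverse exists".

Euclidean algorithm on 3064880, 2012638:
3064880 = 1·2012638 + 1052242
2012638 = 1·1052242 + 960396
1052242 = 1·960396 + 91846
960396 = 10·91846 + 41936
91846 = 2·41936 + 7974
41936 = 5·7974 + 2066
7974 = 3·2066 + 1776
2066 = 1·1776 + 290
1776 = 6·290 + 36
290 = 8·36 + 2
36 = 18·2 + 0
Since gcd = 2 > 1, 2012638 is not a unit mod 3064880.

no inverse exists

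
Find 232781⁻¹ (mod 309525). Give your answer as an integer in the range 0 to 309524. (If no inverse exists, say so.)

272246

Extended Euclidean algorithm:
309525 = 1×232781 + 76744
232781 = 3×76744 + 2549
76744 = 30×2549 + 274
2549 = 9×274 + 83
274 = 3×83 + 25
83 = 3×25 + 8
25 = 3×8 + 1
8 = 8×1 + 0
The gcd is 1. Working backward:
1 = 25 − 3·8
1 = −3·83 + 10·25
1 = 10·274 − 33·83
1 = −33·2549 + 307·274
1 = 307·76744 − 9243·2549
1 = −9243·232781 + 28036·76744
1 = 28036·309525 − 37279·232781
Hence 232781⁻¹ ≡ -37279 ≡ 272246 (mod 309525).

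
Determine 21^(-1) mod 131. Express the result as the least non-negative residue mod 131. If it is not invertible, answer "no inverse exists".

Extended Euclidean algorithm:
131 = 6*21 + 5
21 = 4*5 + 1
5 = 5*1 + 0
The gcd is 1. Working backward:
1 = 21 − 4·5
1 = −4·131 + 25·21
So 21·25 ≡ 1 (mod 131).

25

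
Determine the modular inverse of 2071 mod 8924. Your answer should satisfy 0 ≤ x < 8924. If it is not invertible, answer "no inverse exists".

Run Euclid on (8924, 2071):
8924 = 4×2071 + 640
2071 = 3×640 + 151
640 = 4×151 + 36
151 = 4×36 + 7
36 = 5×7 + 1
7 = 7×1 + 0
Since gcd(2071, 8924) = 1, back-substitute to write 1 as a combination:
1 = 36 − 5·7
1 = −5·151 + 21·36
1 = 21·640 − 89·151
1 = −89·2071 + 288·640
1 = 288·8924 − 1241·2071
So 2071·(-1241) ≡ 1 (mod 8924), and -1241 ≡ 7683 (mod 8924).

7683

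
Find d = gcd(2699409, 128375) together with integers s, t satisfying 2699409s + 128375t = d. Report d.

1

Repeated division:
2699409 = 21·128375 + 3534
128375 = 36·3534 + 1151
3534 = 3·1151 + 81
1151 = 14·81 + 17
81 = 4·17 + 13
17 = 1·13 + 4
13 = 3·4 + 1
4 = 4·1 + 0
gcd(2699409, 128375) = 1.
Working backward:
1 = 13 − 3·4
1 = −3·17 + 4·13
1 = 4·81 − 19·17
1 = −19·1151 + 270·81
1 = 270·3534 − 829·1151
1 = −829·128375 + 30114·3534
1 = 30114·2699409 − 633223·128375
So 1 = (30114)·2699409 + (-633223)·128375.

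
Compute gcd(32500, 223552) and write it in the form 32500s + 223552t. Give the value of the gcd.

Repeated division:
223552 = 6×32500 + 28552
32500 = 1×28552 + 3948
28552 = 7×3948 + 916
3948 = 4×916 + 284
916 = 3×284 + 64
284 = 4×64 + 28
64 = 2×28 + 8
28 = 3×8 + 4
8 = 2×4 + 0
gcd(32500, 223552) = 4.
Back-substituting:
4 = 28 − 3·8
4 = −3·64 + 7·28
4 = 7·284 − 31·64
4 = −31·916 + 100·284
4 = 100·3948 − 431·916
4 = −431·28552 + 3117·3948
4 = 3117·32500 − 3548·28552
4 = −3548·223552 + 24405·32500
So 4 = (-3548)·223552 + (24405)·32500.

4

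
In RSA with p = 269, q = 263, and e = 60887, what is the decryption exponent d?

φ(n) = (p−1)(q−1) = 268·262 = 70216.
Need d with 60887·d ≡ 1 (mod 70216). Apply the extended Euclidean algorithm:
70216 = 1*60887 + 9329
60887 = 6*9329 + 4913
9329 = 1*4913 + 4416
4913 = 1*4416 + 497
4416 = 8*497 + 440
497 = 1*440 + 57
440 = 7*57 + 41
57 = 1*41 + 16
41 = 2*16 + 9
16 = 1*9 + 7
9 = 1*7 + 2
7 = 3*2 + 1
2 = 2*1 + 0
Back-substitute:
1 = 7 − 3·2
1 = −3·9 + 4·7
1 = 4·16 − 7·9
1 = −7·41 + 18·16
1 = 18·57 − 25·41
1 = −25·440 + 193·57
1 = 193·497 − 218·440
1 = −218·4416 + 1937·497
1 = 1937·4913 − 2155·4416
1 = −2155·9329 + 4092·4913
1 = 4092·60887 − 26707·9329
1 = −26707·70216 + 30799·60887
So 60887·30799 ≡ 1 (mod 70216), hence d = 30799.

30799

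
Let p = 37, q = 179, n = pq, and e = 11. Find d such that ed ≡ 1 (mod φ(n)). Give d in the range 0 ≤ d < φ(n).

φ(n) = (p−1)(q−1) = 36·178 = 6408.
Need d with 11·d ≡ 1 (mod 6408). Apply the extended Euclidean algorithm:
6408 = 582×11 + 6
11 = 1×6 + 5
6 = 1×5 + 1
5 = 5×1 + 0
Back-substitute:
1 = 6 − 5
1 = −11 + 2·6
1 = 2·6408 − 1165·11
So 11·(-1165) ≡ 1 (mod 6408), hence d ≡ -1165 ≡ 5243 (mod 6408).

5243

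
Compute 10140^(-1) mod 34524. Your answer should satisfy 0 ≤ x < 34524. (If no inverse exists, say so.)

Euclidean algorithm on 34524, 10140:
34524 = 3*10140 + 4104
10140 = 2*4104 + 1932
4104 = 2*1932 + 240
1932 = 8*240 + 12
240 = 20*12 + 0
The gcd is 12, not 1, hence no inverse exists.

no inverse exists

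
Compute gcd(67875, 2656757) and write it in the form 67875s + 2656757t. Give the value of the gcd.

Apply Euclid's algorithm to 2656757 and 67875:
2656757 = 39*67875 + 9632
67875 = 7*9632 + 451
9632 = 21*451 + 161
451 = 2*161 + 129
161 = 1*129 + 32
129 = 4*32 + 1
32 = 32*1 + 0
gcd(67875, 2656757) = 1.
Express as a combination:
1 = 129 − 4·32
1 = −4·161 + 5·129
1 = 5·451 − 14·161
1 = −14·9632 + 299·451
1 = 299·67875 − 2107·9632
1 = −2107·2656757 + 82472·67875
So 1 = (-2107)·2656757 + (82472)·67875.

1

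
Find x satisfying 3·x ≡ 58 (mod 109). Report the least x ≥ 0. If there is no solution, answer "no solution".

First find gcd(3, 109):
109 = 36*3 + 1
3 = 3*1 + 0
gcd = 1, so a unique solution mod 109 exists.
Back-substitute for the Bézout coefficients:
1 = 109 − 36·3
So 3·(-36) ≡ 1 (mod 109), giving 3⁻¹ ≡ 73.
x ≡ 3⁻¹·58 ≡ 73·58 ≡ 92 (mod 109).

92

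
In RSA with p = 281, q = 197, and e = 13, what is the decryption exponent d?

φ(n) = (p−1)(q−1) = 280·196 = 54880.
Need d with 13·d ≡ 1 (mod 54880). Apply the extended Euclidean algorithm:
54880 = 4221·13 + 7
13 = 1·7 + 6
7 = 1·6 + 1
6 = 6·1 + 0
Back-substitute:
1 = 7 − 6
1 = −13 + 2·7
1 = 2·54880 − 8443·13
So 13·(-8443) ≡ 1 (mod 54880), hence d ≡ -8443 ≡ 46437 (mod 54880).

46437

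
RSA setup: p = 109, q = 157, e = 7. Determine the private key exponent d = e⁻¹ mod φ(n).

φ(n) = (p−1)(q−1) = 108·156 = 16848.
Need d with 7·d ≡ 1 (mod 16848). Apply the extended Euclidean algorithm:
16848 = 2406×7 + 6
7 = 1×6 + 1
6 = 6×1 + 0
Back-substitute:
1 = 7 − 6
1 = −16848 + 2407·7
So 7·2407 ≡ 1 (mod 16848), hence d = 2407.

2407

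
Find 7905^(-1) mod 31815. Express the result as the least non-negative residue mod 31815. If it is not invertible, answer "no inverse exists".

Euclidean algorithm on 31815, 7905:
31815 = 4×7905 + 195
7905 = 40×195 + 105
195 = 1×105 + 90
105 = 1×90 + 15
90 = 6×15 + 0
Since gcd = 15 > 1, 7905 is not a unit mod 31815.

no inverse exists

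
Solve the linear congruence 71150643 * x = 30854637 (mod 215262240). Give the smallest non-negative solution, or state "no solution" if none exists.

First find gcd(71150643, 215262240):
215262240 = 3×71150643 + 1810311
71150643 = 39×1810311 + 548514
1810311 = 3×548514 + 164769
548514 = 3×164769 + 54207
164769 = 3×54207 + 2148
54207 = 25×2148 + 507
2148 = 4×507 + 120
507 = 4×120 + 27
120 = 4×27 + 12
27 = 2×12 + 3
12 = 4×3 + 0
gcd = 3 and 3 | 30854637, so solutions exist. Divide through by 3: 23716881x ≡ 10284879 (mod 71754080).
Now find 23716881⁻¹ mod 71754080:
71754080 = 3*23716881 + 603437
23716881 = 39*603437 + 182838
603437 = 3*182838 + 54923
182838 = 3*54923 + 18069
54923 = 3*18069 + 716
18069 = 25*716 + 169
716 = 4*169 + 40
169 = 4*40 + 9
40 = 4*9 + 4
9 = 2*4 + 1
4 = 4*1 + 0
Back-substitute:
1 = 9 − 2·4
1 = −2·40 + 9·9
1 = 9·169 − 38·40
1 = −38·716 + 161·169
1 = 161·18069 − 4063·716
1 = −4063·54923 + 12350·18069
1 = 12350·182838 − 41113·54923
1 = −41113·603437 + 135689·182838
1 = 135689·23716881 − 5332984·603437
1 = −5332984·71754080 + 16134641·23716881
So 23716881⁻¹ ≡ 16134641 (mod 71754080).
Then x ≡ 16134641·10284879 ≡ 39740639 (mod 71754080); the smallest non-negative solution is x = 39740639.

39740639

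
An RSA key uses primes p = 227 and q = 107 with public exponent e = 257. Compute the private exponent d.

1305

φ(n) = (p−1)(q−1) = 226·106 = 23956.
Need d with 257·d ≡ 1 (mod 23956). Apply the extended Euclidean algorithm:
23956 = 93*257 + 55
257 = 4*55 + 37
55 = 1*37 + 18
37 = 2*18 + 1
18 = 18*1 + 0
Back-substitute:
1 = 37 − 2·18
1 = −2·55 + 3·37
1 = 3·257 − 14·55
1 = −14·23956 + 1305·257
So 257·1305 ≡ 1 (mod 23956), hence d = 1305.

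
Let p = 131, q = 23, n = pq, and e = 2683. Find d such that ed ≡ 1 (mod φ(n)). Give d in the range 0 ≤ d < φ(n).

307

φ(n) = (p−1)(q−1) = 130·22 = 2860.
Need d with 2683·d ≡ 1 (mod 2860). Apply the extended Euclidean algorithm:
2860 = 1*2683 + 177
2683 = 15*177 + 28
177 = 6*28 + 9
28 = 3*9 + 1
9 = 9*1 + 0
Back-substitute:
1 = 28 − 3·9
1 = −3·177 + 19·28
1 = 19·2683 − 288·177
1 = −288·2860 + 307·2683
So 2683·307 ≡ 1 (mod 2860), hence d = 307.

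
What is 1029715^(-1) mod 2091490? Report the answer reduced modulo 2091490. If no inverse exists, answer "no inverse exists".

Euclidean algorithm on 2091490, 1029715:
2091490 = 2*1029715 + 32060
1029715 = 32*32060 + 3795
32060 = 8*3795 + 1700
3795 = 2*1700 + 395
1700 = 4*395 + 120
395 = 3*120 + 35
120 = 3*35 + 15
35 = 2*15 + 5
15 = 3*5 + 0
The gcd is 5, not 1, hence no inverse exists.

no inverse exists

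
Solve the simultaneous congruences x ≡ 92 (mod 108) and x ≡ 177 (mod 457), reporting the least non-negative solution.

38108

Write x = 92 + 108·k. Then 108·k ≡ 177 − 92 ≡ 85 (mod 457).
Need 108⁻¹ mod 457. Extended Euclid on (457, 108):
457 = 4·108 + 25
108 = 4·25 + 8
25 = 3·8 + 1
8 = 8·1 + 0
Back-substitute:
1 = 25 − 3·8
1 = −3·108 + 13·25
1 = 13·457 − 55·108
108⁻¹ ≡ 402 (mod 457), so k ≡ 402·85 ≡ 352 (mod 457).
x = 92 + 108·352 = 38108.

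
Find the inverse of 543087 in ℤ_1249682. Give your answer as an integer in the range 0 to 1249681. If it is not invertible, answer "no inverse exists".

84615

Run Euclid on (1249682, 543087):
1249682 = 2·543087 + 163508
543087 = 3·163508 + 52563
163508 = 3·52563 + 5819
52563 = 9·5819 + 192
5819 = 30·192 + 59
192 = 3·59 + 15
59 = 3·15 + 14
15 = 1·14 + 1
14 = 14·1 + 0
gcd = 1, so the inverse exists. Back-substitute:
1 = 15 − 14
1 = −59 + 4·15
1 = 4·192 − 13·59
1 = −13·5819 + 394·192
1 = 394·52563 − 3559·5819
1 = −3559·163508 + 11071·52563
1 = 11071·543087 − 36772·163508
1 = −36772·1249682 + 84615·543087
So 543087·84615 ≡ 1 (mod 1249682).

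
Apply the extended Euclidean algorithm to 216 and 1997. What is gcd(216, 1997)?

Repeated division:
1997 = 9·216 + 53
216 = 4·53 + 4
53 = 13·4 + 1
4 = 4·1 + 0
gcd(216, 1997) = 1.
Back-substituting:
1 = 53 − 13·4
1 = −13·216 + 53·53
1 = 53·1997 − 490·216
So 1 = (53)·1997 + (-490)·216.

1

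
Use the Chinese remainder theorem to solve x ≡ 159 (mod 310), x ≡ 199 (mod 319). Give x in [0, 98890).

9769

Write x = 159 + 310·k. Then 310·k ≡ 199 − 159 ≡ 40 (mod 319).
Need 310⁻¹ mod 319. Extended Euclid on (319, 310):
319 = 1×310 + 9
310 = 34×9 + 4
9 = 2×4 + 1
4 = 4×1 + 0
Back-substitute:
1 = 9 − 2·4
1 = −2·310 + 69·9
1 = 69·319 − 71·310
310⁻¹ ≡ 248 (mod 319), so k ≡ 248·40 ≡ 31 (mod 319).
x = 159 + 310·31 = 9769.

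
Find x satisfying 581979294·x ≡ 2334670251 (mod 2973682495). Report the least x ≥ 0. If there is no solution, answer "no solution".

1289170999

First find gcd(581979294, 2973682495):
2973682495 = 5*581979294 + 63786025
581979294 = 9*63786025 + 7905069
63786025 = 8*7905069 + 545473
7905069 = 14*545473 + 268447
545473 = 2*268447 + 8579
268447 = 31*8579 + 2498
8579 = 3*2498 + 1085
2498 = 2*1085 + 328
1085 = 3*328 + 101
328 = 3*101 + 25
101 = 4*25 + 1
25 = 25*1 + 0
gcd = 1, so a unique solution mod 2973682495 exists.
Back-substitute for the Bézout coefficients:
1 = 101 − 4·25
1 = −4·328 + 13·101
1 = 13·1085 − 43·328
1 = −43·2498 + 99·1085
1 = 99·8579 − 340·2498
1 = −340·268447 + 10639·8579
1 = 10639·545473 − 21618·268447
1 = −21618·7905069 + 313291·545473
1 = 313291·63786025 − 2527946·7905069
1 = −2527946·581979294 + 23064805·63786025
1 = 23064805·2973682495 − 117851971·581979294
So 581979294·(-117851971) ≡ 1 (mod 2973682495), giving 581979294⁻¹ ≡ 2855830524.
x ≡ 581979294⁻¹·2334670251 ≡ 2855830524·2334670251 ≡ 1289170999 (mod 2973682495).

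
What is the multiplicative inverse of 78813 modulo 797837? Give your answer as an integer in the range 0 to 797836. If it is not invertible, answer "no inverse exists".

419261

Extended Euclidean algorithm:
797837 = 10×78813 + 9707
78813 = 8×9707 + 1157
9707 = 8×1157 + 451
1157 = 2×451 + 255
451 = 1×255 + 196
255 = 1×196 + 59
196 = 3×59 + 19
59 = 3×19 + 2
19 = 9×2 + 1
2 = 2×1 + 0
Since gcd(78813, 797837) = 1, back-substitute to write 1 as a combination:
1 = 19 − 9·2
1 = −9·59 + 28·19
1 = 28·196 − 93·59
1 = −93·255 + 121·196
1 = 121·451 − 214·255
1 = −214·1157 + 549·451
1 = 549·9707 − 4606·1157
1 = −4606·78813 + 37397·9707
1 = 37397·797837 − 378576·78813
Thus 78813·(-378576) ≡ 1 (mod 797837); reducing, -378576 mod 797837 = 419261.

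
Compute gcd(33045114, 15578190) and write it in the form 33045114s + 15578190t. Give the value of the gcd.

Repeated division:
33045114 = 2×15578190 + 1888734
15578190 = 8×1888734 + 468318
1888734 = 4×468318 + 15462
468318 = 30×15462 + 4458
15462 = 3×4458 + 2088
4458 = 2×2088 + 282
2088 = 7×282 + 114
282 = 2×114 + 54
114 = 2×54 + 6
54 = 9×6 + 0
gcd(33045114, 15578190) = 6.
Back-substituting:
6 = 114 − 2·54
6 = −2·282 + 5·114
6 = 5·2088 − 37·282
6 = −37·4458 + 79·2088
6 = 79·15462 − 274·4458
6 = −274·468318 + 8299·15462
6 = 8299·1888734 − 33470·468318
6 = −33470·15578190 + 276059·1888734
6 = 276059·33045114 − 585588·15578190
So 6 = (276059)·33045114 + (-585588)·15578190.

6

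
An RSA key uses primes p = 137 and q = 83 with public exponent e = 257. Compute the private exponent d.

9937

φ(n) = (p−1)(q−1) = 136·82 = 11152.
Need d with 257·d ≡ 1 (mod 11152). Apply the extended Euclidean algorithm:
11152 = 43*257 + 101
257 = 2*101 + 55
101 = 1*55 + 46
55 = 1*46 + 9
46 = 5*9 + 1
9 = 9*1 + 0
Back-substitute:
1 = 46 − 5·9
1 = −5·55 + 6·46
1 = 6·101 − 11·55
1 = −11·257 + 28·101
1 = 28·11152 − 1215·257
So 257·(-1215) ≡ 1 (mod 11152), hence d ≡ -1215 ≡ 9937 (mod 11152).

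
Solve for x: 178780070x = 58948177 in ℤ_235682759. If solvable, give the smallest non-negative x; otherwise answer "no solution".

First find gcd(178780070, 235682759):
235682759 = 1·178780070 + 56902689
178780070 = 3·56902689 + 8072003
56902689 = 7·8072003 + 398668
8072003 = 20·398668 + 98643
398668 = 4·98643 + 4096
98643 = 24·4096 + 339
4096 = 12·339 + 28
339 = 12·28 + 3
28 = 9·3 + 1
3 = 3·1 + 0
gcd = 1, so a unique solution mod 235682759 exists.
Back-substitute for the Bézout coefficients:
1 = 28 − 9·3
1 = −9·339 + 109·28
1 = 109·4096 − 1317·339
1 = −1317·98643 + 31717·4096
1 = 31717·398668 − 128185·98643
1 = −128185·8072003 + 2595417·398668
1 = 2595417·56902689 − 18296104·8072003
1 = −18296104·178780070 + 57483729·56902689
1 = 57483729·235682759 − 75779833·178780070
So 178780070·(-75779833) ≡ 1 (mod 235682759), giving 178780070⁻¹ ≡ 159902926.
x ≡ 178780070⁻¹·58948177 ≡ 159902926·58948177 ≡ 161771482 (mod 235682759).

161771482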